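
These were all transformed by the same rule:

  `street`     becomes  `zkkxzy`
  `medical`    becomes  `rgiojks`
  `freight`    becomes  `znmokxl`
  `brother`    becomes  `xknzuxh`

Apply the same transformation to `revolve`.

The output letters match the input read backwards, each shifted +6: street reversed is teerts. Two steps: reverse the string, then apply a Caesar shift of +6.
On revolve: reverse → evlover; then shift: e+6=k, v+6=b, l+6=r, o+6=u, v+6=b, e+6=k, r+6=x.

kbrubkx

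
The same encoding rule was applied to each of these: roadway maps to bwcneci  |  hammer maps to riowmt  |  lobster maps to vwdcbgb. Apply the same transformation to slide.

The shifts repeat in a cycle of length 3: positions 0,1,… shift by +10, +8, +2, then the pattern repeats.
Applying it to slide: s+10=c, l+8=t, i+2=k, d+10=n, e+8=m.

ctknm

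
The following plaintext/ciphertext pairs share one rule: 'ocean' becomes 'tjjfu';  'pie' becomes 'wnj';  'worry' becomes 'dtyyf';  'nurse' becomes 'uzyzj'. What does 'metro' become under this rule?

tjayt

The shift depends on letter class: consonant c→j is +7, but vowel o→t is +5. Vowels shift forward by 5 and consonants shift forward by 7.
For metro: m(cons)+7=t, e(vowel)+5=j, t(cons)+7=a, r(cons)+7=y, o(vowel)+5=t.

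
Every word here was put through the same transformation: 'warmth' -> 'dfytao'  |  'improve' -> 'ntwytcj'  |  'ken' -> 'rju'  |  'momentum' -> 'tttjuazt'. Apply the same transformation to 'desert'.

kjzjya

Two shifts are in play — +5 for a/e/i/o/u, +7 for every other letter.
On desert: d(cons)+7=k, e(vowel)+5=j, s(cons)+7=z, e(vowel)+5=j, r(cons)+7=y, t(cons)+7=a.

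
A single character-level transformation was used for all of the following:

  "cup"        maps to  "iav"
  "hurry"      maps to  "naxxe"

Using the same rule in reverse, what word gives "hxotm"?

Compare letters: c→i is +6, u→a is +6, p→v is +6 — a constant shift. This is a Caesar cipher with shift 6.
Reversing it on hxotm: h−6=b, x−6=r, o−6=i, t−6=n, m−6=g.

bring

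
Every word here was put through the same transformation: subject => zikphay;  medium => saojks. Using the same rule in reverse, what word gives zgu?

The output letters match the input read backwards, each shifted +6: subject reversed is tcejbus. Read the word backwards and shift each letter +6.
Decoding zgu: shift back: z−6=t, g−6=a, u−6=o → tao; then reverse → oat.

oat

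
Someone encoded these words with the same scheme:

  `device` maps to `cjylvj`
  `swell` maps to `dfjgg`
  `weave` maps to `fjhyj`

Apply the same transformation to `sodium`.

dbclrn

d(3)→c(2) and e(4)→j(9) fit y≡7x+7 (mod 26); the inverse of 7 mod 26 is 15. Each letter's alphabet position (a=0..z=25) is mapped through 7·x+7 mod 26 — an affine cipher.
For sodium: s(18)→7·18+7≡3=d; o(14)→7·14+7≡1=b; d(3)→7·3+7≡2=c; i(8)→7·8+7≡11=l; u(20)→7·20+7≡17=r; m(12)→7·12+7≡13=n (all mod 26).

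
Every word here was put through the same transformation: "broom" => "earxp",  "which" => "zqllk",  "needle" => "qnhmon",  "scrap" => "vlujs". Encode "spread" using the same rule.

Shifts by position in broom: pos 0: b→e (+3), pos 1: r→a (+9), pos 2: o→r (+3), pos 3: o→x (+9) — repeating every 2. It's a Vigenère-style cipher with numeric key [3,9]: position i shifts by key[i mod 2].
Applying it to spread: s+3=v, p+9=y, r+3=u, e+9=n, a+3=d, d+9=m.

vyundm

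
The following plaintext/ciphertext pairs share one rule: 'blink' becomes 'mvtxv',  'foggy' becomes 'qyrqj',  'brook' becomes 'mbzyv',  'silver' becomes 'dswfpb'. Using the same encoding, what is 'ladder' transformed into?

wkonpb

Shifts by position in blink: pos 0: b→m (+11), pos 1: l→v (+10), pos 2: i→t (+11), pos 3: n→x (+10) — repeating every 2. The shifts repeat in a cycle of length 2: positions 0,1,… shift by +11, +10, then the pattern repeats.
Applying it to ladder: l+11=w, a+10=k, d+11=o, d+10=n, e+11=p, r+10=b.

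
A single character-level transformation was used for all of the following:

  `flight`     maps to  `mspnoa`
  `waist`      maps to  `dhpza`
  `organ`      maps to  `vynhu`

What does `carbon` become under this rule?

Compare letters: f→m is +7, l→s is +7, i→p is +7 — a constant shift. This is a Caesar cipher with shift 7.
On carbon: c+7=j, a+7=h, r+7=y, b+7=i, o+7=v, n+7=u.

jhyivu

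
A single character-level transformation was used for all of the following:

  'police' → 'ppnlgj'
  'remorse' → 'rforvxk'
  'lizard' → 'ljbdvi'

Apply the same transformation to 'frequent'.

In police: p→p is +0, o→p is +1, l→n is +2, i→l is +3 — the shift increases by 1 each position. The shift increases by 1 at each position, starting from +0: 0, 1, 2, ….
Applying it to frequent: f+0=f, r+1=s, e+2=g, q+3=t, u+4=y, e+5=j, n+6=t, t+7=a.

fsgtyjta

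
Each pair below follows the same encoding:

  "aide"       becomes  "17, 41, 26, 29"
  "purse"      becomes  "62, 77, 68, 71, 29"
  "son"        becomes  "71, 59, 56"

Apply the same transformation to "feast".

32, 29, 17, 71, 74

a(#1)→17 and i(#9)→41: differences scale by 3, so n = 3·pos + 14. With a=1..z=26, the number is 3·pos + 14.
For feast: f=6→32, e=5→29, a=1→17, s=19→71, t=20→74.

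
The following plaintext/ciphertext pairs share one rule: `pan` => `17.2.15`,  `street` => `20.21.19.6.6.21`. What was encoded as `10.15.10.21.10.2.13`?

p is letter #16 and maps to 17: an offset of 1. Letters become their 1-based position plus 1 (so a→2, b→3, …).
Undoing it on 10.15.10.21.10.2.13: 10→(10−1)÷1=9=i, 15→(15−1)÷1=14=n, 10→(10−1)÷1=9=i, 21→(21−1)÷1=20=t, 10→(10−1)÷1=9=i, 2→(2−1)÷1=1=a, 13→(13−1)÷1=12=l.

initial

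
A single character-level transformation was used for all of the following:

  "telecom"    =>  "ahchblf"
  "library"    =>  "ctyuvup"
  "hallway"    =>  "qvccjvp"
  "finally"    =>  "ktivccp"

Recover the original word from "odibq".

t(19)→a(0) and e(4)→h(7) fit y≡3x+21 (mod 26); the inverse of 3 mod 26 is 9. Treating letters as 0–25, the rule is x ↦ 3x + 21 (mod 26).
Reversing it on odibq: o(14)→9·(14−21)≡15=p; d(3)→9·(3−21)≡20=u; i(8)→9·(8−21)≡13=n; b(1)→9·(1−21)≡2=c; q(16)→9·(16−21)≡7=h (all mod 26).

punch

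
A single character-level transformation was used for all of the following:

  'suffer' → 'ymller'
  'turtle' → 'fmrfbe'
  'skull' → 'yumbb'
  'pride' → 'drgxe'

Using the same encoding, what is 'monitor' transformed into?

This is an affine cipher: with a=0,…,z=25, each position x becomes (7x+2) mod 26.
On monitor: m(12)→7·12+2≡8=i; o(14)→7·14+2≡22=w; n(13)→7·13+2≡15=p; i(8)→7·8+2≡6=g; t(19)→7·19+2≡5=f; o(14)→7·14+2≡22=w; r(17)→7·17+2≡17=r (all mod 26).

iwpgfwr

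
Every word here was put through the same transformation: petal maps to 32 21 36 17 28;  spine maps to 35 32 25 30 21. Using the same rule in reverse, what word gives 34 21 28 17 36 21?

relate

p is letter #16 and maps to 32: an offset of 16. The number is (letter's place in the alphabet, a=1) + 16.
Undoing it on 34 21 28 17 36 21: 34→(34−16)÷1=18=r, 21→(21−16)÷1=5=e, 28→(28−16)÷1=12=l, 17→(17−16)÷1=1=a, 36→(36−16)÷1=20=t, 21→(21−16)÷1=5=e.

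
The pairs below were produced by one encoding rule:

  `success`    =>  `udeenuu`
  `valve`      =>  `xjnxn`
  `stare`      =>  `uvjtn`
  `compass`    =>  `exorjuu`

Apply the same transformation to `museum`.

Vowels shift forward by 9 and consonants shift forward by 2.
On museum: m(cons)+2=o, u(vowel)+9=d, s(cons)+2=u, e(vowel)+9=n, u(vowel)+9=d, m(cons)+2=o.

odundo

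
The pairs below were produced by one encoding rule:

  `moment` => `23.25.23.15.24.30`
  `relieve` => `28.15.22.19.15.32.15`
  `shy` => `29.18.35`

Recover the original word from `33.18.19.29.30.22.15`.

whistle

m is letter #13 and maps to 23: an offset of 10. Letters become their 1-based position plus 10 (so a→11, b→12, …).
Reversing it on 33.18.19.29.30.22.15: 33→(33−10)÷1=23=w, 18→(18−10)÷1=8=h, 19→(19−10)÷1=9=i, 29→(29−10)÷1=19=s, 30→(30−10)÷1=20=t, 22→(22−10)÷1=12=l, 15→(15−10)÷1=5=e.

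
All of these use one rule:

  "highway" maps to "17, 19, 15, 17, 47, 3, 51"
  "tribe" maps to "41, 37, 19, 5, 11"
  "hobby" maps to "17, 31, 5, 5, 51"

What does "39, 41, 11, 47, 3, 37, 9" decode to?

steward

h(#8)→17 and i(#9)→19: differences scale by 2, so n = 2·pos + 1. The formula is n = 2×(alphabet index, a=1) + 1.
Undoing it on 39, 41, 11, 47, 3, 37, 9: 39→(39−1)÷2=19=s, 41→(41−1)÷2=20=t, 11→(11−1)÷2=5=e, 47→(47−1)÷2=23=w, 3→(3−1)÷2=1=a, 37→(37−1)÷2=18=r, 9→(9−1)÷2=4=d.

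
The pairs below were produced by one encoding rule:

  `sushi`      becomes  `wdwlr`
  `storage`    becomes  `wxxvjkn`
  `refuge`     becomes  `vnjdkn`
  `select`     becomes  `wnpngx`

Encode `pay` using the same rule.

tjc

The shift depends on letter class: consonant s→w is +4, but vowel u→d is +9. Vowels shift forward by 9 and consonants shift forward by 4.
For pay: p(cons)+4=t, a(vowel)+9=j, y(cons)+4=c.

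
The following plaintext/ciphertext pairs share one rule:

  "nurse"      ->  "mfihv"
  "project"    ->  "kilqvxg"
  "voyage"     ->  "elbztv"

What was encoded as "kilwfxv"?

produce

Each pair mirrors across the alphabet (n↔m, u↔f, r↔i): positions sum to 25. Letters are reflected about the middle of the alphabet (position → 25−position): Atbash.
Undoing it on kilwfxv: k↔p, i↔r, l↔o, w↔d, f↔u, x↔c, v↔e.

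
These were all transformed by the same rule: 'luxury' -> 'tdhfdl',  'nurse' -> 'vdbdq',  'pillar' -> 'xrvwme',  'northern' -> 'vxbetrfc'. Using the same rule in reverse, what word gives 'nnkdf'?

feast

In luxury: l→t is +8, u→d is +9, x→h is +10, u→f is +11 — the shift increases by 1 each position. Letter i (0-indexed) is shifted by i+8, so successive shifts are 8, 9, 10, ….
Undoing it on nnkdf: n−8=f, n−9=e, k−10=a, d−11=s, f−12=t.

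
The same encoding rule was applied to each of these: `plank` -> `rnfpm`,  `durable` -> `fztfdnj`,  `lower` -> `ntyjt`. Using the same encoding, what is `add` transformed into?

The shift depends on letter class: consonant p→r is +2, but vowel a→f is +5. The rule splits by letter class: vowels +5, consonants +2.
On add: a(vowel)+5=f, d(cons)+2=f, d(cons)+2=f.

fff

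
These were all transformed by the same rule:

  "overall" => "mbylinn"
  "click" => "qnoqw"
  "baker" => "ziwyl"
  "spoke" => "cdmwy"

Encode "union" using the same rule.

kvomv

o(14)→m(12) and v(21)→b(1) fit y≡17x+8 (mod 26); the inverse of 17 mod 26 is 23. Treating letters as 0–25, the rule is x ↦ 17x + 8 (mod 26).
On union: u(20)→17·20+8≡10=k; n(13)→17·13+8≡21=v; i(8)→17·8+8≡14=o; o(14)→17·14+8≡12=m; n(13)→17·13+8≡21=v (all mod 26).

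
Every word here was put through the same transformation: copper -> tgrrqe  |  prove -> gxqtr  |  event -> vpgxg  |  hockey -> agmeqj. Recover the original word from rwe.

cup

The output letters match the input read backwards, each shifted +2: copper reversed is reppoc. The word is reversed, then every letter is shifted forward by 2.
Reversing it on rwe: shift back: r−2=p, w−2=u, e−2=c → puc; then reverse → cup.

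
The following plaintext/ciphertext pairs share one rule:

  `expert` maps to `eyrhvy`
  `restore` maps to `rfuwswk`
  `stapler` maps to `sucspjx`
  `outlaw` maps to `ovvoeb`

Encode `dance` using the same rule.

In expert: e→e is +0, x→y is +1, p→r is +2, e→h is +3 — the shift increases by 1 each position. The shift increases by 1 at each position, starting from +0: 0, 1, 2, ….
On dance: d+0=d, a+1=b, n+2=p, c+3=f, e+4=i.

dbpfi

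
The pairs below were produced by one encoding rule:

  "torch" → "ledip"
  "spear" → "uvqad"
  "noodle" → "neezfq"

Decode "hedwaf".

Each letter's alphabet position (a=0..z=25) is mapped through 17·x+0 mod 26 — an affine cipher.
Undoing it on hedwaf: h(7)→23·(7−0)≡5=f; e(4)→23·(4−0)≡14=o; d(3)→23·(3−0)≡17=r; w(22)→23·(22−0)≡12=m; a(0)→23·(0−0)≡0=a; f(5)→23·(5−0)≡11=l (all mod 26).

formal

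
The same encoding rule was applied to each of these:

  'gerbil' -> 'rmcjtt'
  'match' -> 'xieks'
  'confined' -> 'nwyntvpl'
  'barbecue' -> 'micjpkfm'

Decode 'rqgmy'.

Shifts by position in gerbil: pos 0: g→r (+11), pos 1: e→m (+8), pos 2: r→c (+11), pos 3: b→j (+8) — repeating every 2. A repeating key of period 2 is used — shifts +11, +8 over and over.
Reversing it on rqgmy: r−11=g, q−8=i, g−11=v, m−8=e, y−11=n.

given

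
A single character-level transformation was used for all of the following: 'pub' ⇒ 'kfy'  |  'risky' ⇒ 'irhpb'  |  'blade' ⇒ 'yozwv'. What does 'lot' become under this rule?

Each letter is replaced by its mirror in the alphabet: a↔z, b↔y, c↔x, and so on (the Atbash cipher).
Applying it to lot: l↔o, o↔l, t↔g.

olg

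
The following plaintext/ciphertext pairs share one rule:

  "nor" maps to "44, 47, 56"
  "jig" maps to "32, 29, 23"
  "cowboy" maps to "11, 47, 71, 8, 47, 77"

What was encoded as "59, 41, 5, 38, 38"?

Each letter becomes 3×(its alphabet position, a=1..z=26) + 2.
Decoding 59, 41, 5, 38, 38: 59→(59−2)÷3=19=s, 41→(41−2)÷3=13=m, 5→(5−2)÷3=1=a, 38→(38−2)÷3=12=l, 38→(38−2)÷3=12=l.

small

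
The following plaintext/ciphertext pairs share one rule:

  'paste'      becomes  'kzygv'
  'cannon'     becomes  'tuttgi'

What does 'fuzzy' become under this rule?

effal

The output letters match the input read backwards, each shifted +6: paste reversed is etsap. The word is reversed, then every letter is shifted forward by 6.
For fuzzy: reverse → yzzuf; then shift: y+6=e, z+6=f, z+6=f, u+6=a, f+6=l.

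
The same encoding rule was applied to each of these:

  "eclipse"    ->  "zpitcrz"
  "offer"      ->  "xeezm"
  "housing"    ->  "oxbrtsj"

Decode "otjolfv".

e(4)→z(25) and c(2)→p(15) fit y≡5x+5 (mod 26); the inverse of 5 mod 26 is 21. Each letter's alphabet position (a=0..z=25) is mapped through 5·x+5 mod 26 — an affine cipher.
Decoding otjolfv: o(14)→21·(14−5)≡7=h; t(19)→21·(19−5)≡8=i; j(9)→21·(9−5)≡6=g; o(14)→21·(14−5)≡7=h; l(11)→21·(11−5)≡22=w; f(5)→21·(5−5)≡0=a; v(21)→21·(21−5)≡24=y (all mod 26).

highway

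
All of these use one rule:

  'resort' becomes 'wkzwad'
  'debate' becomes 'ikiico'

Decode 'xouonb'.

In resort: r→w is +5, e→k is +6, s→z is +7, o→w is +8 — the shift increases by 1 each position. Each letter shifts forward by (position + 5), i.e. 5, 6, 7, … — the shift grows by one for each successive letter.
Undoing it on xouonb: x−5=s, o−6=i, u−7=n, o−8=g, n−9=e, b−10=r.

singer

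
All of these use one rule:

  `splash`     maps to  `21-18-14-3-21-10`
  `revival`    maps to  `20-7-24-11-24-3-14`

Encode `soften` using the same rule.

21-17-8-22-7-16

s is letter #19 and maps to 21: an offset of 2. Letters become their 1-based position plus 2 (so a→3, b→4, …).
Applying it to soften: s=19→21, o=15→17, f=6→8, t=20→22, e=5→7, n=14→16.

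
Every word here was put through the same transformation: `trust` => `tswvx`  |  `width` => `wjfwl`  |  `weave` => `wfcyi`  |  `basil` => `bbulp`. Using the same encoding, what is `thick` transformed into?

tikfo

The shift increases by 1 at each position, starting from +0: 0, 1, 2, ….
On thick: t+0=t, h+1=i, i+2=k, c+3=f, k+4=o.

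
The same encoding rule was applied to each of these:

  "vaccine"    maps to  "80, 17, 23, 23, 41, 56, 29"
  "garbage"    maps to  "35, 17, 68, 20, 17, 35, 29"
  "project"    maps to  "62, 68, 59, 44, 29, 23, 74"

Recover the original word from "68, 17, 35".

rag

With a=1..z=26, the number is 3·pos + 14.
Decoding 68, 17, 35: 68→(68−14)÷3=18=r, 17→(17−14)÷3=1=a, 35→(35−14)÷3=7=g.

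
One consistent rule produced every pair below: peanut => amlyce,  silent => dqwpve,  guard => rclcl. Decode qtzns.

Shifts by position in peanut: pos 0: p→a (+11), pos 1: e→m (+8), pos 2: a→l (+11), pos 3: n→y (+11), pos 4: u→c (+8), pos 5: t→e (+11) — repeating every 3. The shifts repeat in a cycle of length 3: positions 0,1,… shift by +11, +8, +11, then the pattern repeats.
Undoing it on qtzns: q−11=f, t−8=l, z−11=o, n−11=c, s−8=k.

flock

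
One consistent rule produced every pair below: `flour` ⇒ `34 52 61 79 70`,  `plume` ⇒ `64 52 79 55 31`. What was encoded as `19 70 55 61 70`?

f(#6)→34 and l(#12)→52: differences scale by 3, so n = 3·pos + 16. With a=1..z=26, the number is 3·pos + 16.
Reversing it on 19 70 55 61 70: 19→(19−16)÷3=1=a, 70→(70−16)÷3=18=r, 55→(55−16)÷3=13=m, 61→(61−16)÷3=15=o, 70→(70−16)÷3=18=r.

armor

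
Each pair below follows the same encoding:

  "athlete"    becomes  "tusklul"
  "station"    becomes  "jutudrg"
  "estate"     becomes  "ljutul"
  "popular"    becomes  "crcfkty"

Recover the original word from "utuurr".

tattoo

Each letter's alphabet position (a=0..z=25) is mapped through 11·x+19 mod 26 — an affine cipher.
Undoing it on utuurr: u(20)→19·(20−19)≡19=t; t(19)→19·(19−19)≡0=a; u(20)→19·(20−19)≡19=t; u(20)→19·(20−19)≡19=t; r(17)→19·(17−19)≡14=o; r(17)→19·(17−19)≡14=o (all mod 26).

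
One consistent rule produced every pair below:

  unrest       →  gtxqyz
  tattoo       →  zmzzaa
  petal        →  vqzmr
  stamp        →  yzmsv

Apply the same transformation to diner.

The shift depends on letter class: consonant n→t is +6, but vowel u→g is +12. Vowels shift forward by 12 and consonants shift forward by 6.
Applying it to diner: d(cons)+6=j, i(vowel)+12=u, n(cons)+6=t, e(vowel)+12=q, r(cons)+6=x.

jutqx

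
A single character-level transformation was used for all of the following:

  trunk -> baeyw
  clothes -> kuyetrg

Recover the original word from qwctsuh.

In trunk: t→b is +8, r→a is +9, u→e is +10, n→y is +11 — the shift increases by 1 each position. Each letter shifts forward by (position + 8), i.e. 8, 9, 10, … — the shift grows by one for each successive letter.
Undoing it on qwctsuh: q−8=i, w−9=n, c−10=s, t−11=i, s−12=g, u−13=h, h−14=t.

insight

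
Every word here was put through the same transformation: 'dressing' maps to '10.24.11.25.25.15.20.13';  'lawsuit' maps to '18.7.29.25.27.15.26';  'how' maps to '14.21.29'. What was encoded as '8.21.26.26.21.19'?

bottom

d is letter #4 and maps to 10: an offset of 6. Letters become their 1-based position plus 6 (so a→7, b→8, …).
Undoing it on 8.21.26.26.21.19: 8→(8−6)÷1=2=b, 21→(21−6)÷1=15=o, 26→(26−6)÷1=20=t, 26→(26−6)÷1=20=t, 21→(21−6)÷1=15=o, 19→(19−6)÷1=13=m.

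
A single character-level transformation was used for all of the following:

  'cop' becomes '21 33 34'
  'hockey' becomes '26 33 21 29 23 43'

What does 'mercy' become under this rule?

c is letter #3 and maps to 21: an offset of 18. Letters become their 1-based position plus 18 (so a→19, b→20, …).
On mercy: m=13→31, e=5→23, r=18→36, c=3→21, y=25→43.

31 23 36 21 43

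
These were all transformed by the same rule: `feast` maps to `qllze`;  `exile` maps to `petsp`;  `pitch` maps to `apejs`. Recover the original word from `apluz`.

Shifts by position in feast: pos 0: f→q (+11), pos 1: e→l (+7), pos 2: a→l (+11), pos 3: s→z (+7) — repeating every 2. A repeating key of period 2 is used — shifts +11, +7 over and over.
Decoding apluz: a−11=p, p−7=i, l−11=a, u−7=n, z−11=o.

piano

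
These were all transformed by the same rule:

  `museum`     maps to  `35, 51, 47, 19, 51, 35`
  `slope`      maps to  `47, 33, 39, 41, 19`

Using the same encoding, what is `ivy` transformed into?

27, 53, 59

With a=1..z=26, the number is 2·pos + 9.
Applying it to ivy: i=9→27, v=22→53, y=25→59.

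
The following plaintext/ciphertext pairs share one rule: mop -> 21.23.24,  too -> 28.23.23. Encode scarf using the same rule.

27.11.9.26.14

The number is (letter's place in the alphabet, a=1) + 8.
On scarf: s=19→27, c=3→11, a=1→9, r=18→26, f=6→14.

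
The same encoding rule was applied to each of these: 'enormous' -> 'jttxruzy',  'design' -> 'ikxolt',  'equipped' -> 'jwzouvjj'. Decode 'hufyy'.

A repeating key of period 2 is used — shifts +5, +6 over and over.
Decoding hufyy: h−5=c, u−6=o, f−5=a, y−6=s, y−5=t.

coast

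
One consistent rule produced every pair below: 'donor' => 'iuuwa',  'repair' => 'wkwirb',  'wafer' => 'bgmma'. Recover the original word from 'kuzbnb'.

foster

In donor: d→i is +5, o→u is +6, n→u is +7, o→w is +8 — the shift increases by 1 each position. Letter i (0-indexed) is shifted by i+5, so successive shifts are 5, 6, 7, ….
Decoding kuzbnb: k−5=f, u−6=o, z−7=s, b−8=t, n−9=e, b−10=r.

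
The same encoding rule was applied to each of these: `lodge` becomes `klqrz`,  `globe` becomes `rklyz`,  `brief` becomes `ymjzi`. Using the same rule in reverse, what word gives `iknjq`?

l(11)→k(10) and o(14)→l(11) fit y≡9x+15 (mod 26); the inverse of 9 mod 26 is 3. Treating letters as 0–25, the rule is x ↦ 9x + 15 (mod 26).
Decoding iknjq: i(8)→3·(8−15)≡5=f; k(10)→3·(10−15)≡11=l; n(13)→3·(13−15)≡20=u; j(9)→3·(9−15)≡8=i; q(16)→3·(16−15)≡3=d (all mod 26).

fluid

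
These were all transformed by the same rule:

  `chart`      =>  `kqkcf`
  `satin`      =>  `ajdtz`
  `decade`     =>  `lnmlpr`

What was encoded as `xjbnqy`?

parcel

In chart: c→k is +8, h→q is +9, a→k is +10, r→c is +11 — the shift increases by 1 each position. Each letter shifts forward by (position + 8), i.e. 8, 9, 10, … — the shift grows by one for each successive letter.
Decoding xjbnqy: x−8=p, j−9=a, b−10=r, n−11=c, q−12=e, y−13=l.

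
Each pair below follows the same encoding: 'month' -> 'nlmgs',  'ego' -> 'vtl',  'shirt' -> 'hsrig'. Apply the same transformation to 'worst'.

Each letter is replaced by its mirror in the alphabet: a↔z, b↔y, c↔x, and so on (the Atbash cipher).
For worst: w↔d, o↔l, r↔i, s↔h, t↔g.

dlihg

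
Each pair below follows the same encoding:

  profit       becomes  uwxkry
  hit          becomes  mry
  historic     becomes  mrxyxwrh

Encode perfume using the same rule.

unwkdrn

Vowels shift forward by 9 and consonants shift forward by 5.
On perfume: p(cons)+5=u, e(vowel)+9=n, r(cons)+5=w, f(cons)+5=k, u(vowel)+9=d, m(cons)+5=r, e(vowel)+9=n.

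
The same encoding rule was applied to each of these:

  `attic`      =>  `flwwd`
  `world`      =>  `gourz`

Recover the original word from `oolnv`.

skill

The output letters match the input read backwards, each shifted +3: attic reversed is citta. Two steps: reverse the string, then apply a Caesar shift of +3.
Reversing it on oolnv: shift back: o−3=l, o−3=l, l−3=i, n−3=k, v−3=s → lliks; then reverse → skill.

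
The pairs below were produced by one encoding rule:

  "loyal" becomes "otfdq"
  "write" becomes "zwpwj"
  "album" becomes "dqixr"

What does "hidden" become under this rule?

Shifts by position in loyal: pos 0: l→o (+3), pos 1: o→t (+5), pos 2: y→f (+7), pos 3: a→d (+3), pos 4: l→q (+5) — repeating every 3. The shifts repeat in a cycle of length 3: positions 0,1,… shift by +3, +5, +7, then the pattern repeats.
For hidden: h+3=k, i+5=n, d+7=k, d+3=g, e+5=j, n+7=u.

knkgju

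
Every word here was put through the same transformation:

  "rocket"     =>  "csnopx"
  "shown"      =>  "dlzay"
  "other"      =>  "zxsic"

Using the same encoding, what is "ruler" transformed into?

cywic

Shifts by position in rocket: pos 0: r→c (+11), pos 1: o→s (+4), pos 2: c→n (+11), pos 3: k→o (+4) — repeating every 2. It's a Vigenère-style cipher with numeric key [11,4]: position i shifts by key[i mod 2].
For ruler: r+11=c, u+4=y, l+11=w, e+4=i, r+11=c.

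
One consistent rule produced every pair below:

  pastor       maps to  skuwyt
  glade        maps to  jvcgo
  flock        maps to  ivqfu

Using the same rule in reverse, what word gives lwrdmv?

impact

Shifts by position in pastor: pos 0: p→s (+3), pos 1: a→k (+10), pos 2: s→u (+2), pos 3: t→w (+3), pos 4: o→y (+10), pos 5: r→t (+2) — repeating every 3. It's a Vigenère-style cipher with numeric key [3,10,2]: position i shifts by key[i mod 3].
Reversing it on lwrdmv: l−3=i, w−10=m, r−2=p, d−3=a, m−10=c, v−2=t.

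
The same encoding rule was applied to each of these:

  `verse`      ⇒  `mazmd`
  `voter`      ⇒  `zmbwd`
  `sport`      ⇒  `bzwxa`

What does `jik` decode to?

cab

The output letters match the input read backwards, each shifted +8: verse reversed is esrev. The word is reversed, then every letter is shifted forward by 8.
Reversing it on jik: shift back: j−8=b, i−8=a, k−8=c → bac; then reverse → cab.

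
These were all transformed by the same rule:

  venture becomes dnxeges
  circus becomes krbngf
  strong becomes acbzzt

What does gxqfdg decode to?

Each letter shifts forward by (position + 8), i.e. 8, 9, 10, … — the shift grows by one for each successive letter.
Decoding gxqfdg: g−8=y, x−9=o, q−10=g, f−11=u, d−12=r, g−13=t.

yogurt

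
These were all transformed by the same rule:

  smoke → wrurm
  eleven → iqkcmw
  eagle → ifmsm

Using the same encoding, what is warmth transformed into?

afxtbq

Each letter shifts forward by (position + 4), i.e. 4, 5, 6, … — the shift grows by one for each successive letter.
On warmth: w+4=a, a+5=f, r+6=x, m+7=t, t+8=b, h+9=q.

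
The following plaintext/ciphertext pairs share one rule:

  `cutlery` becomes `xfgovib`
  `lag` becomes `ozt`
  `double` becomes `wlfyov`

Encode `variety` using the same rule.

ezirvgb

This is the alphabet-reversal cipher (Atbash): a becomes z, b becomes y, etc.
On variety: v↔e, a↔z, r↔i, i↔r, e↔v, t↔g, y↔b.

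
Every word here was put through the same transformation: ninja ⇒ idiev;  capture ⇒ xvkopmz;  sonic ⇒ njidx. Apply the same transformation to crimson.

xmdhnji

Compare letters: n→i is +21, i→d is +21, n→i is +21 — a constant shift. Each letter is shifted forward by 21 in the alphabet (a Caesar shift of +21).
For crimson: c+21=x, r+21=m, i+21=d, m+21=h, s+21=n, o+21=j, n+21=i.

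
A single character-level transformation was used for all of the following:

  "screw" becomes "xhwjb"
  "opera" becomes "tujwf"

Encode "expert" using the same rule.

jcujwy

Compare letters: s→x is +5, c→h is +5, r→w is +5 — a constant shift. Every letter moves 5 places later in the alphabet, wrapping around z→a.
On expert: e+5=j, x+5=c, p+5=u, e+5=j, r+5=w, t+5=y.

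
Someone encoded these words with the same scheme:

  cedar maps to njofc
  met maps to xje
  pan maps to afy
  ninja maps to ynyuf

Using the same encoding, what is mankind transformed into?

xfyvnyo

The rule splits by letter class: vowels +5, consonants +11.
Applying it to mankind: m(cons)+11=x, a(vowel)+5=f, n(cons)+11=y, k(cons)+11=v, i(vowel)+5=n, n(cons)+11=y, d(cons)+11=o.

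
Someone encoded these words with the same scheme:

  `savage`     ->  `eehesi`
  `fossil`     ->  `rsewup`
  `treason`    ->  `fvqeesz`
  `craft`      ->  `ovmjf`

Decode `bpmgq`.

Shifts by position in savage: pos 0: s→e (+12), pos 1: a→e (+4), pos 2: v→h (+12), pos 3: a→e (+4) — repeating every 2. A repeating key of period 2 is used — shifts +12, +4 over and over.
Decoding bpmgq: b−12=p, p−4=l, m−12=a, g−4=c, q−12=e.

place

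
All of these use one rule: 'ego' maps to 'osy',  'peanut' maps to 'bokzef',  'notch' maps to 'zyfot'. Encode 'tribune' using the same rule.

The rule splits by letter class: vowels +10, consonants +12.
For tribune: t(cons)+12=f, r(cons)+12=d, i(vowel)+10=s, b(cons)+12=n, u(vowel)+10=e, n(cons)+12=z, e(vowel)+10=o.

fdsnezo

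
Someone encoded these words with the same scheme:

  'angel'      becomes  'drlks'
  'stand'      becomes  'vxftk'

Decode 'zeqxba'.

In angel: a→d is +3, n→r is +4, g→l is +5, e→k is +6 — the shift increases by 1 each position. Letter i (0-indexed) is shifted by i+3, so successive shifts are 3, 4, 5, ….
Reversing it on zeqxba: z−3=w, e−4=a, q−5=l, x−6=r, b−7=u, a−8=s.

walrus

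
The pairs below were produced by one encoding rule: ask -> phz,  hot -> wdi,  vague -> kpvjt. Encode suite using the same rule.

hjxit

Each letter is shifted forward by 15 in the alphabet (a Caesar shift of +15).
For suite: s+15=h, u+15=j, i+15=x, t+15=i, e+15=t.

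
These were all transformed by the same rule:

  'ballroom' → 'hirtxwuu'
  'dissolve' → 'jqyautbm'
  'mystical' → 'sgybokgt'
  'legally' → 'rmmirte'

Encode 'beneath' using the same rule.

hmtmgbn

Shifts by position in ballroom: pos 0: b→h (+6), pos 1: a→i (+8), pos 2: l→r (+6), pos 3: l→t (+8) — repeating every 2. The shifts repeat in a cycle of length 2: positions 0,1,… shift by +6, +8, then the pattern repeats.
On beneath: b+6=h, e+8=m, n+6=t, e+8=m, a+6=g, t+8=b, h+6=n.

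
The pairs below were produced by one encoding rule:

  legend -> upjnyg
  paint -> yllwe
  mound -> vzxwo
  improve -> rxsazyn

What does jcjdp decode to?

Shifts by position in legend: pos 0: l→u (+9), pos 1: e→p (+11), pos 2: g→j (+3), pos 3: e→n (+9), pos 4: n→y (+11), pos 5: d→g (+3) — repeating every 3. It's a Vigenère-style cipher with numeric key [9,11,3]: position i shifts by key[i mod 3].
Undoing it on jcjdp: j−9=a, c−11=r, j−3=g, d−9=u, p−11=e.

argue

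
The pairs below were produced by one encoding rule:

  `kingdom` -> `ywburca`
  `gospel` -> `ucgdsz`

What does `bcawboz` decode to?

Compare letters: k→y is +14, i→w is +14, n→b is +14 — a constant shift. It's a constant shift of +14 (ROT14).
Undoing it on bcawboz: b−14=n, c−14=o, a−14=m, w−14=i, b−14=n, o−14=a, z−14=l.

nominal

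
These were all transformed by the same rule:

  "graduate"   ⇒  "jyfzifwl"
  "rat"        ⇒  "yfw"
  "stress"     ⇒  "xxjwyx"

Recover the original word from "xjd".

The output letters match the input read backwards, each shifted +5: graduate reversed is etaudarg. Two steps: reverse the string, then apply a Caesar shift of +5.
Decoding xjd: shift back: x−5=s, j−5=e, d−5=y → sey; then reverse → yes.

yes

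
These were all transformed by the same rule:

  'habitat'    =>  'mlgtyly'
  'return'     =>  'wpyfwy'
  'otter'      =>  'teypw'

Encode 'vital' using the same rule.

atylq

Shifts by position in habitat: pos 0: h→m (+5), pos 1: a→l (+11), pos 2: b→g (+5), pos 3: i→t (+11) — repeating every 2. A repeating key of period 2 is used — shifts +5, +11 over and over.
On vital: v+5=a, i+11=t, t+5=y, a+11=l, l+5=q.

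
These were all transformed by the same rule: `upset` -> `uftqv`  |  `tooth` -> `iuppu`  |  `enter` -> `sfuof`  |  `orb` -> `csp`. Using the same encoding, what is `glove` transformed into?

The output letters match the input read backwards, each shifted +1: upset reversed is tespu. The word is reversed, then every letter is shifted forward by 1.
On glove: reverse → evolg; then shift: e+1=f, v+1=w, o+1=p, l+1=m, g+1=h.

fwpmh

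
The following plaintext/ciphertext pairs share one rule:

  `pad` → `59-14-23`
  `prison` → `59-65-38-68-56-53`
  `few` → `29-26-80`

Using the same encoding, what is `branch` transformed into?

p(#16)→59 and a(#1)→14: differences scale by 3, so n = 3·pos + 11. Each letter becomes 3×(its alphabet position, a=1..z=26) + 11.
Applying it to branch: b=2→17, r=18→65, a=1→14, n=14→53, c=3→20, h=8→35.

17-65-14-53-20-35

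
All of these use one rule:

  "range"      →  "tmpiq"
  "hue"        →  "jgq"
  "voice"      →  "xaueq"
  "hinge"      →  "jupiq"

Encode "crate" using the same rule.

etmvq

The shift depends on letter class: consonant r→t is +2, but vowel a→m is +12. Vowels shift forward by 12 and consonants shift forward by 2.
On crate: c(cons)+2=e, r(cons)+2=t, a(vowel)+12=m, t(cons)+2=v, e(vowel)+12=q.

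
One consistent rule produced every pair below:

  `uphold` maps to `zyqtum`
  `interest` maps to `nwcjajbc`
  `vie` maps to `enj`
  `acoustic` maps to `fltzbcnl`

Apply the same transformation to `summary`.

bzvvfah

The shift depends on letter class: consonant p→y is +9, but vowel u→z is +5. Vowels shift forward by 5 and consonants shift forward by 9.
For summary: s(cons)+9=b, u(vowel)+5=z, m(cons)+9=v, m(cons)+9=v, a(vowel)+5=f, r(cons)+9=a, y(cons)+9=h.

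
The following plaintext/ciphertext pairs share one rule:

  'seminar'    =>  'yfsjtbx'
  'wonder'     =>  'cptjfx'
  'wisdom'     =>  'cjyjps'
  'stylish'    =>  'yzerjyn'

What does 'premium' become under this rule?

The shift depends on letter class: consonant s→y is +6, but vowel e→f is +1. Two shifts are in play — +1 for a/e/i/o/u, +6 for every other letter.
For premium: p(cons)+6=v, r(cons)+6=x, e(vowel)+1=f, m(cons)+6=s, i(vowel)+1=j, u(vowel)+1=v, m(cons)+6=s.

vxfsjvs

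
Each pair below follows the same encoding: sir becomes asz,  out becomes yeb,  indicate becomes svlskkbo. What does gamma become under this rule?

Vowels shift forward by 10 and consonants shift forward by 8.
Applying it to gamma: g(cons)+8=o, a(vowel)+10=k, m(cons)+8=u, m(cons)+8=u, a(vowel)+10=k.

okuuk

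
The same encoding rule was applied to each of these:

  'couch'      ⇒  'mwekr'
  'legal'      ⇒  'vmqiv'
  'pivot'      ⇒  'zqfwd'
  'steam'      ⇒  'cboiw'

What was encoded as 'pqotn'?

field

The shifts repeat in a cycle of length 2: positions 0,1,… shift by +10, +8, then the pattern repeats.
Undoing it on pqotn: p−10=f, q−8=i, o−10=e, t−8=l, n−10=d.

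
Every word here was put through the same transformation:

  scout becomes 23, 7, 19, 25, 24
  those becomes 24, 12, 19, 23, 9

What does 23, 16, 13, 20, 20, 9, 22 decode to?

slipper

Each letter is replaced by its alphabet position (a=1..z=26) + 4.
Decoding 23, 16, 13, 20, 20, 9, 22: 23→(23−4)÷1=19=s, 16→(16−4)÷1=12=l, 13→(13−4)÷1=9=i, 20→(20−4)÷1=16=p, 20→(20−4)÷1=16=p, 9→(9−4)÷1=5=e, 22→(22−4)÷1=18=r.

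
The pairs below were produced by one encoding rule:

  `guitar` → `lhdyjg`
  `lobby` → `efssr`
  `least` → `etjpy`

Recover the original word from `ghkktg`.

g(6)→l(11) and u(20)→h(7) fit y≡9x+9 (mod 26); the inverse of 9 mod 26 is 3. Treating letters as 0–25, the rule is x ↦ 9x + 9 (mod 26).
Reversing it on ghkktg: g(6)→3·(6−9)≡17=r; h(7)→3·(7−9)≡20=u; k(10)→3·(10−9)≡3=d; k(10)→3·(10−9)≡3=d; t(19)→3·(19−9)≡4=e; g(6)→3·(6−9)≡17=r (all mod 26).

rudder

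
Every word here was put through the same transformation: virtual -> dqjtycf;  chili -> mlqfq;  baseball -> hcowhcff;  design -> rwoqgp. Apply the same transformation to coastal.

Treating letters as 0–25, the rule is x ↦ 5x + 2 (mod 26).
For coastal: c(2)→5·2+2≡12=m; o(14)→5·14+2≡20=u; a(0)→5·0+2≡2=c; s(18)→5·18+2≡14=o; t(19)→5·19+2≡19=t; a(0)→5·0+2≡2=c; l(11)→5·11+2≡5=f (all mod 26).

mucotcf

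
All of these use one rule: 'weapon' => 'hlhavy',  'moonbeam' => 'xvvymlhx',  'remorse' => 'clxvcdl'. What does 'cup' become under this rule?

The shift depends on letter class: consonant w→h is +11, but vowel e→l is +7. Vowels shift forward by 7 and consonants shift forward by 11.
On cup: c(cons)+11=n, u(vowel)+7=b, p(cons)+11=a.

nba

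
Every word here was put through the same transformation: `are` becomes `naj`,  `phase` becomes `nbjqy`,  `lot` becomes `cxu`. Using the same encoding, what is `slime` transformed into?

The output letters match the input read backwards, each shifted +9: are reversed is era. Read the word backwards and shift each letter +9.
On slime: reverse → emils; then shift: e+9=n, m+9=v, i+9=r, l+9=u, s+9=b.

nvrub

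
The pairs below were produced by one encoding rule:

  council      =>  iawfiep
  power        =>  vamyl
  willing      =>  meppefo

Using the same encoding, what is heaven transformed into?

c(2)→i(8) and o(14)→a(0) fit y≡21x+18 (mod 26); the inverse of 21 mod 26 is 5. Each letter's alphabet position (a=0..z=25) is mapped through 21·x+18 mod 26 — an affine cipher.
On heaven: h(7)→21·7+18≡9=j; e(4)→21·4+18≡24=y; a(0)→21·0+18≡18=s; v(21)→21·21+18≡17=r; e(4)→21·4+18≡24=y; n(13)→21·13+18≡5=f (all mod 26).

jysryf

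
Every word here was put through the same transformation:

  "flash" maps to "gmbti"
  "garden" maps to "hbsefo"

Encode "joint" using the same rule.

Compare letters: f→g is +1, l→m is +1, a→b is +1 — a constant shift. Every letter moves 1 place later in the alphabet, wrapping around z→a.
Applying it to joint: j+1=k, o+1=p, i+1=j, n+1=o, t+1=u.

kpjou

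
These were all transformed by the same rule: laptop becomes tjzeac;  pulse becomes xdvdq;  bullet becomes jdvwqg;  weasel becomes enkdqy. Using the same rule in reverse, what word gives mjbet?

earth

In laptop: l→t is +8, a→j is +9, p→z is +10, t→e is +11 — the shift increases by 1 each position. Each letter shifts forward by (position + 8), i.e. 8, 9, 10, … — the shift grows by one for each successive letter.
Decoding mjbet: m−8=e, j−9=a, b−10=r, e−11=t, t−12=h.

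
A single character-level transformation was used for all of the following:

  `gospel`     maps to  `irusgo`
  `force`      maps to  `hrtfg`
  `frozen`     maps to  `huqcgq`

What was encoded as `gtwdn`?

equal

It's a Vigenère-style cipher with numeric key [2,3]: position i shifts by key[i mod 2].
Decoding gtwdn: g−2=e, t−3=q, w−2=u, d−3=a, n−2=l.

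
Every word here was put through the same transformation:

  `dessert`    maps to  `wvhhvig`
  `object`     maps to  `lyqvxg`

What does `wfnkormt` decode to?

dumpling

Each pair mirrors across the alphabet (d↔w, e↔v, s↔h): positions sum to 25. Letters are reflected about the middle of the alphabet (position → 25−position): Atbash.
Decoding wfnkormt: w↔d, f↔u, n↔m, k↔p, o↔l, r↔i, m↔n, t↔g.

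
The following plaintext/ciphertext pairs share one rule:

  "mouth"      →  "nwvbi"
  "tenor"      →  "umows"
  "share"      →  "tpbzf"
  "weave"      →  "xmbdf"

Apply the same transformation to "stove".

tbpdf

Shifts by position in mouth: pos 0: m→n (+1), pos 1: o→w (+8), pos 2: u→v (+1), pos 3: t→b (+8) — repeating every 2. A repeating key of period 2 is used — shifts +1, +8 over and over.
On stove: s+1=t, t+8=b, o+1=p, v+8=d, e+1=f.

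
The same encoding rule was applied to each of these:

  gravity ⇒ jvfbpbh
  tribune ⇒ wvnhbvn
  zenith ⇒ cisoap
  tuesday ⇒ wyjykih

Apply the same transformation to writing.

zvnzpvp

In gravity: g→j is +3, r→v is +4, a→f is +5, v→b is +6 — the shift increases by 1 each position. Letter i (0-indexed) is shifted by i+3, so successive shifts are 3, 4, 5, ….
For writing: w+3=z, r+4=v, i+5=n, t+6=z, i+7=p, n+8=v, g+9=p.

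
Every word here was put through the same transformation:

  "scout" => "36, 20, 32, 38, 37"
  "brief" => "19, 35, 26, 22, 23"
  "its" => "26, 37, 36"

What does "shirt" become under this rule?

36, 25, 26, 35, 37

s is letter #19 and maps to 36: an offset of 17. Letters become their 1-based position plus 17 (so a→18, b→19, …).
Applying it to shirt: s=19→36, h=8→25, i=9→26, r=18→35, t=20→37.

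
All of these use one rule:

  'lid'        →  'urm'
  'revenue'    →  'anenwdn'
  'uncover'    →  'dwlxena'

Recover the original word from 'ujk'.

lab

Compare letters: l→u is +9, i→r is +9, d→m is +9 — a constant shift. It's a constant shift of +9 (ROT9).
Reversing it on ujk: u−9=l, j−9=a, k−9=b.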